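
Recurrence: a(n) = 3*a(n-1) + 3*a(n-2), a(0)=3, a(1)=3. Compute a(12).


Build bottom-up:
...a(10)=719523, a(11)=2727918, a(12)=3*2727918+3*719523=10342323


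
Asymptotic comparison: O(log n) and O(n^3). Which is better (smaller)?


logarithmic grows slower than cubic
O(log n) is asymptotically smaller; O(n^3) grows faster


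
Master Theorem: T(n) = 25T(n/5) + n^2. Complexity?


a=25, b=5, c=2. log_5(25)=2 = c=2. Case 2: O(n^c log n) = O(n^2 log n)
Complexity: O(n^2 log n)


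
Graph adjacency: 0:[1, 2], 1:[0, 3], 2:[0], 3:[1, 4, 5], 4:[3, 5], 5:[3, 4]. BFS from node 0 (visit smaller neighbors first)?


BFS queue: start with [0]
Visit order: [0, 1, 2, 3, 4, 5]


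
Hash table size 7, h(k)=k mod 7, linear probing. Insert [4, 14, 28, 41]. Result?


Insertions: 4->slot 4; 14->slot 0; 28->slot 1; 41->slot 6
Table: [14, 28, None, None, 4, None, 41]


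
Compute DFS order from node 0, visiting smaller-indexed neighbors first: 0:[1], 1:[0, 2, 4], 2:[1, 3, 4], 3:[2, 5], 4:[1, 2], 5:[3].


DFS stack-based: start with [0]
Visit order: [0, 1, 2, 3, 5, 4]


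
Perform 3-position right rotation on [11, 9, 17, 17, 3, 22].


Right rotate by 3: [17, 3, 22, 11, 9, 17]


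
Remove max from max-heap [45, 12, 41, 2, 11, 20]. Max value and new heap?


Max = 45
Replace root with last, heapify down
Resulting heap: [41, 12, 20, 2, 11]


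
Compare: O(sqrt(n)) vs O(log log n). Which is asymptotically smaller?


double-logarithmic grows slower than sublinear
O(log log n) is asymptotically smaller; O(sqrt(n)) grows faster


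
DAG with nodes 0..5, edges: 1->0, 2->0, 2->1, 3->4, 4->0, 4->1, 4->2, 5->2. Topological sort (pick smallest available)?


Kahn's algorithm, process smallest node first
Order: [3, 4, 5, 2, 1, 0]


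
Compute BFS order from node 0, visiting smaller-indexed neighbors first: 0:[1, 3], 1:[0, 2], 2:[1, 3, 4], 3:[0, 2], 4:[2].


BFS queue: start with [0]
Visit order: [0, 1, 3, 2, 4]


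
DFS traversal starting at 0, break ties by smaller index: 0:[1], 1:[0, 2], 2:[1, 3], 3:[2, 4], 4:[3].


DFS stack-based: start with [0]
Visit order: [0, 1, 2, 3, 4]


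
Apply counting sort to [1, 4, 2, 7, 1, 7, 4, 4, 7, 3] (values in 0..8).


Count array: [0, 2, 1, 1, 3, 0, 0, 3, 0]
Reconstruct: [1, 1, 2, 3, 4, 4, 4, 7, 7, 7]


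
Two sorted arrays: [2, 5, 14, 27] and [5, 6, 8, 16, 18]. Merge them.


Compare heads, take smaller each step.
Merged: [2, 5, 5, 6, 8, 14, 16, 18, 27]


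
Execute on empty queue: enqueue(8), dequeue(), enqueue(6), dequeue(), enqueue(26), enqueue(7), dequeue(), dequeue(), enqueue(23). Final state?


enqueue(8) -> [8]
dequeue() returns 8 -> []
enqueue(6) -> [6]
dequeue() returns 6 -> []
enqueue(26) -> [26]
enqueue(7) -> [26, 7]
dequeue() returns 26 -> [7]
dequeue() returns 7 -> []
enqueue(23) -> [23]
Final queue (front to back): [23]


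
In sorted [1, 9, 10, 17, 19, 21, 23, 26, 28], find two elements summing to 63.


Two pointers: lo=0, hi=8
No pair sums to 63


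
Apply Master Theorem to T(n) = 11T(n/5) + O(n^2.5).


a=11, b=5, c=2.5. log_5(11)=1.490 < c=2.5. Case 3: O(n^c) = O(n^2.500)
Complexity: O(n^2.500)


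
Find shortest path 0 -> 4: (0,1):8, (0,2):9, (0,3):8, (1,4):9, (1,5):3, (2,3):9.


Dijkstra from 0:
Distances: {0: 0, 1: 8, 2: 9, 3: 8, 4: 17, 5: 11}
Shortest distance to 4 = 17, path = [0, 1, 4]


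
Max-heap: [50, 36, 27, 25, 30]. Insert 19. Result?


Append 19: [50, 36, 27, 25, 30, 19]
Bubble up: no swaps needed
Result: [50, 36, 27, 25, 30, 19]


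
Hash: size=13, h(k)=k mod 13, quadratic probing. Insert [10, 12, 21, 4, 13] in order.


Insertions: 10->slot 10; 12->slot 12; 21->slot 8; 4->slot 4; 13->slot 0
Table: [13, None, None, None, 4, None, None, None, 21, None, 10, None, 12]


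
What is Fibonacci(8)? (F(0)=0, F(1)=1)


F(n)=F(n-1)+F(n-2)
...F(6)=8, F(7)=13, F(8)=21


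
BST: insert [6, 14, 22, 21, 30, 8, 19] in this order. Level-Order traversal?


Root = 6; build tree by BST insertion.
Level-Order traversal: [6, 14, 8, 22, 21, 30, 19]


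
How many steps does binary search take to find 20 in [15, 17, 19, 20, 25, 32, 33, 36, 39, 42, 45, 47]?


Search for 20:
[0,11] mid=5 arr[5]=32
[0,4] mid=2 arr[2]=19
[3,4] mid=3 arr[3]=20
Total: 3 comparisons


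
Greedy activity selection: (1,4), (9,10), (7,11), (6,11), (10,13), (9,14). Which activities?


Greedy: pick earliest-ending, then skip overlaps.
Selected (3 activities): [(1, 4), (9, 10), (10, 13)]


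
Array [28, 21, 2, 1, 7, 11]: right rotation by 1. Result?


Right rotate by 1: [11, 28, 21, 2, 1, 7]


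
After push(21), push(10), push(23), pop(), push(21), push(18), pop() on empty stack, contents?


push(21) -> [21]
push(10) -> [21, 10]
push(23) -> [21, 10, 23]
pop() returns 23 -> [21, 10]
push(21) -> [21, 10, 21]
push(18) -> [21, 10, 21, 18]
pop() returns 18 -> [21, 10, 21]
Final stack (bottom to top): [21, 10, 21]


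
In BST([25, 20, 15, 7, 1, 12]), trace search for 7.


BST root = 25
Search for 7: compare at each node
Path: [25, 20, 15, 7]


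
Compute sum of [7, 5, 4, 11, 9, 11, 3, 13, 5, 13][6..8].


Prefix sums: [0, 7, 12, 16, 27, 36, 47, 50, 63, 68, 81]
Sum[6..8] = prefix[9] - prefix[6] = 68 - 47 = 21


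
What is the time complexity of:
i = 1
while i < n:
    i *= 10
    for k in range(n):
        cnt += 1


Per nesting level: O(log n) * O(n) = O(n log n)
Complexity: O(n log n)


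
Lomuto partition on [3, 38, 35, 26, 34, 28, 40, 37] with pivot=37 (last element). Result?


Elements <= 37 go left of pivot.
Result: [3, 35, 26, 34, 28, 37, 40, 38], pivot at index 5


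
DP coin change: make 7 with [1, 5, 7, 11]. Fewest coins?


dp[0]=0; dp[i]=1+min(dp[i-c] for c in coins)
...dp[2]=2, dp[3]=3, dp[4]=4, dp[5]=1, dp[6]=2, dp[7]=1
Minimum coins for 7 = 1


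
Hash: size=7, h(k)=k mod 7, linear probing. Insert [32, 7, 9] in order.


Insertions: 32->slot 4; 7->slot 0; 9->slot 2
Table: [7, None, 9, None, 32, None, None]


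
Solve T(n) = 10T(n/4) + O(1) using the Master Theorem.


a=10, b=4, c=0. log_4(10)=1.661 > c=0. Case 1: O(n^log_b(a)) = O(n^1.661)
Complexity: O(n^1.661)


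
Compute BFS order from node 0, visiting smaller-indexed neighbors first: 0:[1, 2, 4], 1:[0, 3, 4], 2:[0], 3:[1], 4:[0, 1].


BFS queue: start with [0]
Visit order: [0, 1, 2, 4, 3]


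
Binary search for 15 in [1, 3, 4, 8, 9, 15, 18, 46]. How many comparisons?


Search for 15:
[0,7] mid=3 arr[3]=8
[4,7] mid=5 arr[5]=15
Total: 2 comparisons


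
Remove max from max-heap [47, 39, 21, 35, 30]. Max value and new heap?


Max = 47
Replace root with last, heapify down
Resulting heap: [39, 35, 21, 30]


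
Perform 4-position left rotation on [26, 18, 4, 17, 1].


Left rotate by 4: [1, 26, 18, 4, 17]


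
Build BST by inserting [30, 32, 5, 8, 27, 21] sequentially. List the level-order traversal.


Root = 30; build tree by BST insertion.
Level-Order traversal: [30, 5, 32, 8, 27, 21]


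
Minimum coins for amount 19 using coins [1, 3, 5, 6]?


dp[0]=0; dp[i]=1+min(dp[i-c] for c in coins)
...dp[14]=3, dp[15]=3, dp[16]=3, dp[17]=3, dp[18]=3, dp[19]=4
Minimum coins for 19 = 4


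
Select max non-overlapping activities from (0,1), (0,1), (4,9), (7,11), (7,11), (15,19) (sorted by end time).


Greedy: pick earliest-ending, then skip overlaps.
Selected (3 activities): [(0, 1), (4, 9), (15, 19)]


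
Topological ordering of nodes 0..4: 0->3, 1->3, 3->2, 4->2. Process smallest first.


Kahn's algorithm, process smallest node first
Order: [0, 1, 3, 4, 2]


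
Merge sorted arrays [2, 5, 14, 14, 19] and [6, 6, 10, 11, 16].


Compare heads, take smaller each step.
Merged: [2, 5, 6, 6, 10, 11, 14, 14, 16, 19]


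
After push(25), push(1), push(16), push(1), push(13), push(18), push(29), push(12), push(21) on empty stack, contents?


push(25) -> [25]
push(1) -> [25, 1]
push(16) -> [25, 1, 16]
push(1) -> [25, 1, 16, 1]
push(13) -> [25, 1, 16, 1, 13]
push(18) -> [25, 1, 16, 1, 13, 18]
push(29) -> [25, 1, 16, 1, 13, 18, 29]
push(12) -> [25, 1, 16, 1, 13, 18, 29, 12]
push(21) -> [25, 1, 16, 1, 13, 18, 29, 12, 21]
Final stack (bottom to top): [25, 1, 16, 1, 13, 18, 29, 12, 21]


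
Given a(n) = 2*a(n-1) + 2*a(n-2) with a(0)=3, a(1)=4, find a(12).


Build bottom-up:
...a(10)=41440, a(11)=113216, a(12)=2*113216+2*41440=309312


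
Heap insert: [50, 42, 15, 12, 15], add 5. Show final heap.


Append 5: [50, 42, 15, 12, 15, 5]
Bubble up: no swaps needed
Result: [50, 42, 15, 12, 15, 5]


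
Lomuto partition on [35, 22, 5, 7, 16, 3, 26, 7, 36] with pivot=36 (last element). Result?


Elements <= 36 go left of pivot.
Result: [35, 22, 5, 7, 16, 3, 26, 7, 36], pivot at index 8


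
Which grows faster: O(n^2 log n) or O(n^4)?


n^2 log n grows slower than quartic
O(n^2 log n) is asymptotically smaller; O(n^4) grows faster


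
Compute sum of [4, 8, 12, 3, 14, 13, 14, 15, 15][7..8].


Prefix sums: [0, 4, 12, 24, 27, 41, 54, 68, 83, 98]
Sum[7..8] = prefix[9] - prefix[7] = 98 - 68 = 30


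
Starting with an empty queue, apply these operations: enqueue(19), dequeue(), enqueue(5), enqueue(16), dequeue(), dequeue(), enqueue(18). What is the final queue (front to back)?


enqueue(19) -> [19]
dequeue() returns 19 -> []
enqueue(5) -> [5]
enqueue(16) -> [5, 16]
dequeue() returns 5 -> [16]
dequeue() returns 16 -> []
enqueue(18) -> [18]
Final queue (front to back): [18]


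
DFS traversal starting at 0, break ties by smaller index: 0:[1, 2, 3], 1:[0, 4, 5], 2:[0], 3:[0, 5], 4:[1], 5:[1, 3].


DFS stack-based: start with [0]
Visit order: [0, 1, 4, 5, 3, 2]


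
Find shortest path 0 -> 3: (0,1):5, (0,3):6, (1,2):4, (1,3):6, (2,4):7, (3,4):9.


Dijkstra from 0:
Distances: {0: 0, 1: 5, 2: 9, 3: 6, 4: 15}
Shortest distance to 3 = 6, path = [0, 3]


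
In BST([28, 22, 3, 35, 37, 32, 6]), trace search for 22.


BST root = 28
Search for 22: compare at each node
Path: [28, 22]


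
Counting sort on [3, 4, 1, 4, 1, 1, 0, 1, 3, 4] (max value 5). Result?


Count array: [1, 4, 0, 2, 3, 0]
Reconstruct: [0, 1, 1, 1, 1, 3, 3, 4, 4, 4]


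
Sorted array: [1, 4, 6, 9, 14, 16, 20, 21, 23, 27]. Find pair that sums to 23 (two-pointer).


Two pointers: lo=0, hi=9
Found pair: (9, 14) summing to 23


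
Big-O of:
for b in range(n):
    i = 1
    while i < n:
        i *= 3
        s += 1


Per nesting level: O(n) * O(log n) = O(n log n)
Complexity: O(n log n)


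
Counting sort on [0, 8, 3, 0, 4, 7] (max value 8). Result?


Count array: [2, 0, 0, 1, 1, 0, 0, 1, 1]
Reconstruct: [0, 0, 3, 4, 7, 8]


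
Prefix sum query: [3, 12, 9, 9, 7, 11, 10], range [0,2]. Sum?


Prefix sums: [0, 3, 15, 24, 33, 40, 51, 61]
Sum[0..2] = prefix[3] - prefix[0] = 24 - 0 = 24


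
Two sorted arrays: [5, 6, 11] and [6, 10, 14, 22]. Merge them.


Compare heads, take smaller each step.
Merged: [5, 6, 6, 10, 11, 14, 22]


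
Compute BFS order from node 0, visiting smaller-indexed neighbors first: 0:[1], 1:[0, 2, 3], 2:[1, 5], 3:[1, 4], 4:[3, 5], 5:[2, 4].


BFS queue: start with [0]
Visit order: [0, 1, 2, 3, 5, 4]


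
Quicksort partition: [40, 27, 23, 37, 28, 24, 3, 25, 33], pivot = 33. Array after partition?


Elements <= 33 go left of pivot.
Result: [27, 23, 28, 24, 3, 25, 33, 37, 40], pivot at index 6


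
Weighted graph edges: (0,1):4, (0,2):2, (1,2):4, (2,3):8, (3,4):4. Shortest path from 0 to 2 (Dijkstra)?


Dijkstra from 0:
Distances: {0: 0, 1: 4, 2: 2, 3: 10, 4: 14}
Shortest distance to 2 = 2, path = [0, 2]


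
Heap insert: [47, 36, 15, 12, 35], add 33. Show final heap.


Append 33: [47, 36, 15, 12, 35, 33]
Bubble up: swap idx 5(33) with idx 2(15)
Result: [47, 36, 33, 12, 35, 15]


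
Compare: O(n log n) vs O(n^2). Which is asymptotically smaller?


linearithmic grows slower than quadratic
O(n log n) is asymptotically smaller; O(n^2) grows faster


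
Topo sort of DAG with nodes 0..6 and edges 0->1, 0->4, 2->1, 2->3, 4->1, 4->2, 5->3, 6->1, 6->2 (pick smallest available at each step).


Kahn's algorithm, process smallest node first
Order: [0, 4, 5, 6, 2, 1, 3]


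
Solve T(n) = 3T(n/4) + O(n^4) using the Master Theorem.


a=3, b=4, c=4. log_4(3)=0.792 < c=4. Case 3: O(n^c) = O(n^4)
Complexity: O(n^4)


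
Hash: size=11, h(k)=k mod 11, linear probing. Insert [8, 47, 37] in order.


Insertions: 8->slot 8; 47->slot 3; 37->slot 4
Table: [None, None, None, 47, 37, None, None, None, 8, None, None]


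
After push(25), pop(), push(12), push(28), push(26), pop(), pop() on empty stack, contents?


push(25) -> [25]
pop() returns 25 -> []
push(12) -> [12]
push(28) -> [12, 28]
push(26) -> [12, 28, 26]
pop() returns 26 -> [12, 28]
pop() returns 28 -> [12]
Final stack (bottom to top): [12]


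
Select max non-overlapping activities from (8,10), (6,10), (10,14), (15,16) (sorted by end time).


Greedy: pick earliest-ending, then skip overlaps.
Selected (3 activities): [(8, 10), (10, 14), (15, 16)]


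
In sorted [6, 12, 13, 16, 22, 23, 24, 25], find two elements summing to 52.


Two pointers: lo=0, hi=7
No pair sums to 52


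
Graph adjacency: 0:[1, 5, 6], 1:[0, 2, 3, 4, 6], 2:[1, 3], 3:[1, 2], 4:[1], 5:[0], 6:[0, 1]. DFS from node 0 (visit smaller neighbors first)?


DFS stack-based: start with [0]
Visit order: [0, 1, 2, 3, 4, 6, 5]


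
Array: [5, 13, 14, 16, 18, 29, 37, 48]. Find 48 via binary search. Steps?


Search for 48:
[0,7] mid=3 arr[3]=16
[4,7] mid=5 arr[5]=29
[6,7] mid=6 arr[6]=37
[7,7] mid=7 arr[7]=48
Total: 4 comparisons


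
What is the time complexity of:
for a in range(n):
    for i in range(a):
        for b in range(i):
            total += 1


Per nesting level: O(n) * O(n) [triangular over a] * O(n) [triangular over i] = O(n^3)
Complexity: O(n^3)


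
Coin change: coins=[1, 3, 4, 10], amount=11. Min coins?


dp[0]=0; dp[i]=1+min(dp[i-c] for c in coins)
...dp[6]=2, dp[7]=2, dp[8]=2, dp[9]=3, dp[10]=1, dp[11]=2
Minimum coins for 11 = 2


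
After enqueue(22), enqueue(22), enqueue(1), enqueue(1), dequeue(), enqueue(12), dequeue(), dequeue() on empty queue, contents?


enqueue(22) -> [22]
enqueue(22) -> [22, 22]
enqueue(1) -> [22, 22, 1]
enqueue(1) -> [22, 22, 1, 1]
dequeue() returns 22 -> [22, 1, 1]
enqueue(12) -> [22, 1, 1, 12]
dequeue() returns 22 -> [1, 1, 12]
dequeue() returns 1 -> [1, 12]
Final queue (front to back): [1, 12]


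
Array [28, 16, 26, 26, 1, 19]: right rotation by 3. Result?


Right rotate by 3: [26, 1, 19, 28, 16, 26]


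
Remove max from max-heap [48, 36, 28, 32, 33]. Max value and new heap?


Max = 48
Replace root with last, heapify down
Resulting heap: [36, 33, 28, 32]


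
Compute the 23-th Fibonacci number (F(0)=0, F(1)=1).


F(n)=F(n-1)+F(n-2)
...F(21)=10946, F(22)=17711, F(23)=28657


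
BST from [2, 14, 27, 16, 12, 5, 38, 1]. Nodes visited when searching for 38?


BST root = 2
Search for 38: compare at each node
Path: [2, 14, 27, 38]


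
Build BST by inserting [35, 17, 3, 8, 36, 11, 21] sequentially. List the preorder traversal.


Root = 35; build tree by BST insertion.
Preorder traversal: [35, 17, 3, 8, 11, 21, 36]


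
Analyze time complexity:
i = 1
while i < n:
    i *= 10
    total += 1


Per nesting level: O(log n) = O(log n)
Complexity: O(log n)


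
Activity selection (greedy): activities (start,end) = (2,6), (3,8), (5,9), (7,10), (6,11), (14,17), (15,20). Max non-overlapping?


Greedy: pick earliest-ending, then skip overlaps.
Selected (3 activities): [(2, 6), (7, 10), (14, 17)]


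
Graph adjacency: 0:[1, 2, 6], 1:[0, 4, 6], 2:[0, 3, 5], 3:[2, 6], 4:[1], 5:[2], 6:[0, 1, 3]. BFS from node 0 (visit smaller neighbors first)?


BFS queue: start with [0]
Visit order: [0, 1, 2, 6, 4, 3, 5]


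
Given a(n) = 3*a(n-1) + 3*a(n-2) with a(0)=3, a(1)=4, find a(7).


Build bottom-up:
...a(5)=1089, a(6)=4131, a(7)=3*4131+3*1089=15660


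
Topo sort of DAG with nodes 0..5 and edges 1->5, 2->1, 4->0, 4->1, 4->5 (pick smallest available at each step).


Kahn's algorithm, process smallest node first
Order: [2, 3, 4, 0, 1, 5]


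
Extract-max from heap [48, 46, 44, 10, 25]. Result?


Max = 48
Replace root with last, heapify down
Resulting heap: [46, 25, 44, 10]


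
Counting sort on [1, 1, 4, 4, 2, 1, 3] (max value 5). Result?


Count array: [0, 3, 1, 1, 2, 0]
Reconstruct: [1, 1, 1, 2, 3, 4, 4]


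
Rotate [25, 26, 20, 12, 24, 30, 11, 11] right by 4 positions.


Right rotate by 4: [24, 30, 11, 11, 25, 26, 20, 12]


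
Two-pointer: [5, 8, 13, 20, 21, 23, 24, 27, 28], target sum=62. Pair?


Two pointers: lo=0, hi=8
No pair sums to 62


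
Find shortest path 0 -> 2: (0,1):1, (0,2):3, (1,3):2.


Dijkstra from 0:
Distances: {0: 0, 1: 1, 2: 3, 3: 3}
Shortest distance to 2 = 3, path = [0, 2]


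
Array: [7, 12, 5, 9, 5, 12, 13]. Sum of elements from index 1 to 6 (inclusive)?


Prefix sums: [0, 7, 19, 24, 33, 38, 50, 63]
Sum[1..6] = prefix[7] - prefix[1] = 63 - 7 = 56


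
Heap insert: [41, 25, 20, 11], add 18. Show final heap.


Append 18: [41, 25, 20, 11, 18]
Bubble up: no swaps needed
Result: [41, 25, 20, 11, 18]


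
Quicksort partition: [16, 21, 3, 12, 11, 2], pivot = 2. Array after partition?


Elements <= 2 go left of pivot.
Result: [2, 21, 3, 12, 11, 16], pivot at index 0


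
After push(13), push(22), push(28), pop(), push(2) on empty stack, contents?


push(13) -> [13]
push(22) -> [13, 22]
push(28) -> [13, 22, 28]
pop() returns 28 -> [13, 22]
push(2) -> [13, 22, 2]
Final stack (bottom to top): [13, 22, 2]


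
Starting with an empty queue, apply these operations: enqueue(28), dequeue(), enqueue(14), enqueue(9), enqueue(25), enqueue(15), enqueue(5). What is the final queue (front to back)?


enqueue(28) -> [28]
dequeue() returns 28 -> []
enqueue(14) -> [14]
enqueue(9) -> [14, 9]
enqueue(25) -> [14, 9, 25]
enqueue(15) -> [14, 9, 25, 15]
enqueue(5) -> [14, 9, 25, 15, 5]
Final queue (front to back): [14, 9, 25, 15, 5]


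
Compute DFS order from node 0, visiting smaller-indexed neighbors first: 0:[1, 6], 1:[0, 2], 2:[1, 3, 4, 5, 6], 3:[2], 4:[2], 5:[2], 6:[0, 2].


DFS stack-based: start with [0]
Visit order: [0, 1, 2, 3, 4, 5, 6]


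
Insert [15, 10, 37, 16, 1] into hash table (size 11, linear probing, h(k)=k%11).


Insertions: 15->slot 4; 10->slot 10; 37->slot 5; 16->slot 6; 1->slot 1
Table: [None, 1, None, None, 15, 37, 16, None, None, None, 10]


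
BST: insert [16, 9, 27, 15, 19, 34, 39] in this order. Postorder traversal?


Root = 16; build tree by BST insertion.
Postorder traversal: [15, 9, 19, 39, 34, 27, 16]


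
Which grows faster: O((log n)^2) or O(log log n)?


double-logarithmic grows slower than polylogarithmic
O(log log n) is asymptotically smaller; O((log n)^2) grows faster


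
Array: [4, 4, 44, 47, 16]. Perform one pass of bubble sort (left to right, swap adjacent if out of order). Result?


After one pass: [4, 4, 44, 16, 47]


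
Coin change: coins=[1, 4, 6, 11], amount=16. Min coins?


dp[0]=0; dp[i]=1+min(dp[i-c] for c in coins)
...dp[11]=1, dp[12]=2, dp[13]=3, dp[14]=3, dp[15]=2, dp[16]=3
Minimum coins for 16 = 3


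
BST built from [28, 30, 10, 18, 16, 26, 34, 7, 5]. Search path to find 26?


BST root = 28
Search for 26: compare at each node
Path: [28, 10, 18, 26]


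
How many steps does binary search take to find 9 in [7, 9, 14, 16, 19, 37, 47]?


Search for 9:
[0,6] mid=3 arr[3]=16
[0,2] mid=1 arr[1]=9
Total: 2 comparisons


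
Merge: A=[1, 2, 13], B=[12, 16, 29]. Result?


Compare heads, take smaller each step.
Merged: [1, 2, 12, 13, 16, 29]


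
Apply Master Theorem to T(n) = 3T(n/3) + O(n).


a=3, b=3, c=1. log_3(3)=1 = c=1. Case 2: O(n^c log n) = O(n log n)
Complexity: O(n log n)


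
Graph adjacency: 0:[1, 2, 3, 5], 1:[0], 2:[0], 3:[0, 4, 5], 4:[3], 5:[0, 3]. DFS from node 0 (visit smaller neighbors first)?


DFS stack-based: start with [0]
Visit order: [0, 1, 2, 3, 4, 5]


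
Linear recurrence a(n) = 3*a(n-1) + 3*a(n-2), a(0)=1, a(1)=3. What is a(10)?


Build bottom-up:
...a(8)=35316, a(9)=133893, a(10)=3*133893+3*35316=507627


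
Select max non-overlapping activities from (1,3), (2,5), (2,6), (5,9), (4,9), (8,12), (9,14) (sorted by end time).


Greedy: pick earliest-ending, then skip overlaps.
Selected (3 activities): [(1, 3), (5, 9), (9, 14)]


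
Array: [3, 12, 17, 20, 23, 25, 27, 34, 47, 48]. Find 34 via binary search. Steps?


Search for 34:
[0,9] mid=4 arr[4]=23
[5,9] mid=7 arr[7]=34
Total: 2 comparisons


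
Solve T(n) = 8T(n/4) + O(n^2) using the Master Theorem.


a=8, b=4, c=2. log_4(8)=1.5 < c=2. Case 3: O(n^c) = O(n^2)
Complexity: O(n^2)


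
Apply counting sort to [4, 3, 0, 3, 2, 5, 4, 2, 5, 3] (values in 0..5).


Count array: [1, 0, 2, 3, 2, 2]
Reconstruct: [0, 2, 2, 3, 3, 3, 4, 4, 5, 5]


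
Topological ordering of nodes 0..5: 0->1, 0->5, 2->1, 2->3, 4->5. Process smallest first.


Kahn's algorithm, process smallest node first
Order: [0, 2, 1, 3, 4, 5]


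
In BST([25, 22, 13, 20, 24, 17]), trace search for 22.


BST root = 25
Search for 22: compare at each node
Path: [25, 22]


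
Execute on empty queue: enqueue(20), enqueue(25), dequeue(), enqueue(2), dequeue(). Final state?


enqueue(20) -> [20]
enqueue(25) -> [20, 25]
dequeue() returns 20 -> [25]
enqueue(2) -> [25, 2]
dequeue() returns 25 -> [2]
Final queue (front to back): [2]


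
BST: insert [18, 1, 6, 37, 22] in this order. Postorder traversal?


Root = 18; build tree by BST insertion.
Postorder traversal: [6, 1, 22, 37, 18]


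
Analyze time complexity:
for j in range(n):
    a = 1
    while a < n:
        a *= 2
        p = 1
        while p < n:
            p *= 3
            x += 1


Per nesting level: O(n) * O(log n) * O(log n) = O(n (log n)^2)
Complexity: O(n (log n)^2)


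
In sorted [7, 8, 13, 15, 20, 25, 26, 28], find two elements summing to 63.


Two pointers: lo=0, hi=7
No pair sums to 63


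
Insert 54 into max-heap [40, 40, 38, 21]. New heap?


Append 54: [40, 40, 38, 21, 54]
Bubble up: swap idx 4(54) with idx 1(40); swap idx 1(54) with idx 0(40)
Result: [54, 40, 38, 21, 40]


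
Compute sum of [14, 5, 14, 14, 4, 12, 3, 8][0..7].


Prefix sums: [0, 14, 19, 33, 47, 51, 63, 66, 74]
Sum[0..7] = prefix[8] - prefix[0] = 74 - 0 = 74


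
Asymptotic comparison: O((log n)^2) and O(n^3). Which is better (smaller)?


polylogarithmic grows slower than cubic
O((log n)^2) is asymptotically smaller; O(n^3) grows faster


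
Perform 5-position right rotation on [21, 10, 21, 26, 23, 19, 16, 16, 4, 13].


Right rotate by 5: [19, 16, 16, 4, 13, 21, 10, 21, 26, 23]


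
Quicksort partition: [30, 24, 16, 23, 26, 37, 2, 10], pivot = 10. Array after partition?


Elements <= 10 go left of pivot.
Result: [2, 10, 16, 23, 26, 37, 30, 24], pivot at index 1


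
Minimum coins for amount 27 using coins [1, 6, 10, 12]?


dp[0]=0; dp[i]=1+min(dp[i-c] for c in coins)
...dp[22]=2, dp[23]=3, dp[24]=2, dp[25]=3, dp[26]=3, dp[27]=4
Minimum coins for 27 = 4


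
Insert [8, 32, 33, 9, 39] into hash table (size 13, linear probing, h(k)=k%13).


Insertions: 8->slot 8; 32->slot 6; 33->slot 7; 9->slot 9; 39->slot 0
Table: [39, None, None, None, None, None, 32, 33, 8, 9, None, None, None]


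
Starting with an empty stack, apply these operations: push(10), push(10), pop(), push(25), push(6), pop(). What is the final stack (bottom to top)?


push(10) -> [10]
push(10) -> [10, 10]
pop() returns 10 -> [10]
push(25) -> [10, 25]
push(6) -> [10, 25, 6]
pop() returns 6 -> [10, 25]
Final stack (bottom to top): [10, 25]


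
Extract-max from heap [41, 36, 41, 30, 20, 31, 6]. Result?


Max = 41
Replace root with last, heapify down
Resulting heap: [41, 36, 31, 30, 20, 6]


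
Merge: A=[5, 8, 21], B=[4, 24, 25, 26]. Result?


Compare heads, take smaller each step.
Merged: [4, 5, 8, 21, 24, 25, 26]


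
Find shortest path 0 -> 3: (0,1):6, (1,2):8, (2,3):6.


Dijkstra from 0:
Distances: {0: 0, 1: 6, 2: 14, 3: 20}
Shortest distance to 3 = 20, path = [0, 1, 2, 3]


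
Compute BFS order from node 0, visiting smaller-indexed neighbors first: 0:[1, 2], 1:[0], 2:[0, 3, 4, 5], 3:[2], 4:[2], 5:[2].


BFS queue: start with [0]
Visit order: [0, 1, 2, 3, 4, 5]


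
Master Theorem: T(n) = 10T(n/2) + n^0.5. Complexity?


a=10, b=2, c=0.5. log_2(10)=3.322 > c=0.5. Case 1: O(n^log_b(a)) = O(n^3.322)
Complexity: O(n^3.322)


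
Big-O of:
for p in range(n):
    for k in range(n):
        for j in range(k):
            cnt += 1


Per nesting level: O(n) * O(n) * O(n) [triangular over k] = O(n^3)
Complexity: O(n^3)


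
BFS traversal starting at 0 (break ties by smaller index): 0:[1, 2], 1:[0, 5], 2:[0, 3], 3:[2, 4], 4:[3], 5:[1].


BFS queue: start with [0]
Visit order: [0, 1, 2, 5, 3, 4]


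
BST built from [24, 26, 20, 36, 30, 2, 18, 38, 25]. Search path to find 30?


BST root = 24
Search for 30: compare at each node
Path: [24, 26, 36, 30]


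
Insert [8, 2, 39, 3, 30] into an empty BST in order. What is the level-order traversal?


Root = 8; build tree by BST insertion.
Level-Order traversal: [8, 2, 39, 3, 30]


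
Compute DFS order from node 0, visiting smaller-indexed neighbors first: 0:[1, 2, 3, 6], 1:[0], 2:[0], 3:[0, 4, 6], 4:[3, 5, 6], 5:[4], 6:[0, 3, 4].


DFS stack-based: start with [0]
Visit order: [0, 1, 2, 3, 4, 5, 6]


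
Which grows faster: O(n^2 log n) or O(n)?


linear grows slower than n^2 log n
O(n) is asymptotically smaller; O(n^2 log n) grows faster


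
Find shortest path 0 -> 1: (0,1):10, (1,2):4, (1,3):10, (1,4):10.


Dijkstra from 0:
Distances: {0: 0, 1: 10, 2: 14, 3: 20, 4: 20}
Shortest distance to 1 = 10, path = [0, 1]


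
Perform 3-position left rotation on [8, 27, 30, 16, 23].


Left rotate by 3: [16, 23, 8, 27, 30]


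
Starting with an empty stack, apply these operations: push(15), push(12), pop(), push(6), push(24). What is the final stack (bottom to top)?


push(15) -> [15]
push(12) -> [15, 12]
pop() returns 12 -> [15]
push(6) -> [15, 6]
push(24) -> [15, 6, 24]
Final stack (bottom to top): [15, 6, 24]


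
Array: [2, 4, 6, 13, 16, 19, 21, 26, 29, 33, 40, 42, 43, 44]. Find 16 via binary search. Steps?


Search for 16:
[0,13] mid=6 arr[6]=21
[0,5] mid=2 arr[2]=6
[3,5] mid=4 arr[4]=16
Total: 3 comparisons


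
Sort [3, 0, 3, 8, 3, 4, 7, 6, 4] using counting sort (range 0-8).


Count array: [1, 0, 0, 3, 2, 0, 1, 1, 1]
Reconstruct: [0, 3, 3, 3, 4, 4, 6, 7, 8]


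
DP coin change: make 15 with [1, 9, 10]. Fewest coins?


dp[0]=0; dp[i]=1+min(dp[i-c] for c in coins)
...dp[10]=1, dp[11]=2, dp[12]=3, dp[13]=4, dp[14]=5, dp[15]=6
Minimum coins for 15 = 6


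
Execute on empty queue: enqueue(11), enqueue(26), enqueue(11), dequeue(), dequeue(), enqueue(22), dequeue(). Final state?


enqueue(11) -> [11]
enqueue(26) -> [11, 26]
enqueue(11) -> [11, 26, 11]
dequeue() returns 11 -> [26, 11]
dequeue() returns 26 -> [11]
enqueue(22) -> [11, 22]
dequeue() returns 11 -> [22]
Final queue (front to back): [22]


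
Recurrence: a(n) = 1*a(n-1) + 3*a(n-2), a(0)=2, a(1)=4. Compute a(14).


Build bottom-up:
...a(12)=40738, a(13)=93796, a(14)=1*93796+3*40738=216010


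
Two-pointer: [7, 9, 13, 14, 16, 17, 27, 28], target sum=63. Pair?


Two pointers: lo=0, hi=7
No pair sums to 63


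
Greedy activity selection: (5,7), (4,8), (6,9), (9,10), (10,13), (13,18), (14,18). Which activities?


Greedy: pick earliest-ending, then skip overlaps.
Selected (4 activities): [(5, 7), (9, 10), (10, 13), (13, 18)]


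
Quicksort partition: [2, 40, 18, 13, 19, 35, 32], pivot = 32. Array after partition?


Elements <= 32 go left of pivot.
Result: [2, 18, 13, 19, 32, 35, 40], pivot at index 4


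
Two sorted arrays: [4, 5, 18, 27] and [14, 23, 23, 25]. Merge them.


Compare heads, take smaller each step.
Merged: [4, 5, 14, 18, 23, 23, 25, 27]


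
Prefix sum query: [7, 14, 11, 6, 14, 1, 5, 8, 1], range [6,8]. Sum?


Prefix sums: [0, 7, 21, 32, 38, 52, 53, 58, 66, 67]
Sum[6..8] = prefix[9] - prefix[6] = 67 - 53 = 14


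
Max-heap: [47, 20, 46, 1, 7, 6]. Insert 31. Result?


Append 31: [47, 20, 46, 1, 7, 6, 31]
Bubble up: no swaps needed
Result: [47, 20, 46, 1, 7, 6, 31]


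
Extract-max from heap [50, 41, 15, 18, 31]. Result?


Max = 50
Replace root with last, heapify down
Resulting heap: [41, 31, 15, 18]


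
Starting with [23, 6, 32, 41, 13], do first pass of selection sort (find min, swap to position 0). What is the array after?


After one pass: [6, 23, 32, 41, 13]


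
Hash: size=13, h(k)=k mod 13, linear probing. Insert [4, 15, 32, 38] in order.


Insertions: 4->slot 4; 15->slot 2; 32->slot 6; 38->slot 12
Table: [None, None, 15, None, 4, None, 32, None, None, None, None, None, 38]


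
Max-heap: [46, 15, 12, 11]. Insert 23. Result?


Append 23: [46, 15, 12, 11, 23]
Bubble up: swap idx 4(23) with idx 1(15)
Result: [46, 23, 12, 11, 15]


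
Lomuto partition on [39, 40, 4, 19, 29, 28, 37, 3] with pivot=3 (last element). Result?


Elements <= 3 go left of pivot.
Result: [3, 40, 4, 19, 29, 28, 37, 39], pivot at index 0


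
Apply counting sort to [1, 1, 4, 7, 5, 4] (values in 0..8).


Count array: [0, 2, 0, 0, 2, 1, 0, 1, 0]
Reconstruct: [1, 1, 4, 4, 5, 7]


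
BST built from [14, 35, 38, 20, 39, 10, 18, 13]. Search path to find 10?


BST root = 14
Search for 10: compare at each node
Path: [14, 10]


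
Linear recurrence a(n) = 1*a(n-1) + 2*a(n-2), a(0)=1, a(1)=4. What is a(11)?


Build bottom-up:
...a(9)=854, a(10)=1706, a(11)=1*1706+2*854=3414


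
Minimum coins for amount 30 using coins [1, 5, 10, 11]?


dp[0]=0; dp[i]=1+min(dp[i-c] for c in coins)
...dp[25]=3, dp[26]=3, dp[27]=3, dp[28]=4, dp[29]=5, dp[30]=3
Minimum coins for 30 = 3


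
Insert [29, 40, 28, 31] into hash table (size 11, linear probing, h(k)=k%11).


Insertions: 29->slot 7; 40->slot 8; 28->slot 6; 31->slot 9
Table: [None, None, None, None, None, None, 28, 29, 40, 31, None]


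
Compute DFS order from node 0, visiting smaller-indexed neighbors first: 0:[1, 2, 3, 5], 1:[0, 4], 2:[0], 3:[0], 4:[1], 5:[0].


DFS stack-based: start with [0]
Visit order: [0, 1, 4, 2, 3, 5]


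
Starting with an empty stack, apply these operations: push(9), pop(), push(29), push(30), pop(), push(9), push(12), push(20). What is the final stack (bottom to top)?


push(9) -> [9]
pop() returns 9 -> []
push(29) -> [29]
push(30) -> [29, 30]
pop() returns 30 -> [29]
push(9) -> [29, 9]
push(12) -> [29, 9, 12]
push(20) -> [29, 9, 12, 20]
Final stack (bottom to top): [29, 9, 12, 20]


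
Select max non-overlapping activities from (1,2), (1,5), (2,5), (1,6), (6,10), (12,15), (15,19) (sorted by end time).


Greedy: pick earliest-ending, then skip overlaps.
Selected (5 activities): [(1, 2), (2, 5), (6, 10), (12, 15), (15, 19)]


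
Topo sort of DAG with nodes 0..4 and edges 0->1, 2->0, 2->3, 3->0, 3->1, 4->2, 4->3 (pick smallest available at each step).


Kahn's algorithm, process smallest node first
Order: [4, 2, 3, 0, 1]


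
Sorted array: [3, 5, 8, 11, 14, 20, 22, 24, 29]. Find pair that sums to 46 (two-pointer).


Two pointers: lo=0, hi=8
Found pair: (22, 24) summing to 46


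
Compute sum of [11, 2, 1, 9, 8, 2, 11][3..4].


Prefix sums: [0, 11, 13, 14, 23, 31, 33, 44]
Sum[3..4] = prefix[5] - prefix[3] = 31 - 14 = 17


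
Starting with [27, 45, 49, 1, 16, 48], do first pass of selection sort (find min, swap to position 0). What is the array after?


After one pass: [1, 45, 49, 27, 16, 48]


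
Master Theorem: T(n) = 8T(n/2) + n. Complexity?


a=8, b=2, c=1. log_2(8)=3 > c=1. Case 1: O(n^log_b(a)) = O(n^3)
Complexity: O(n^3)


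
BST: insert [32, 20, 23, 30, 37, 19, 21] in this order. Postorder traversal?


Root = 32; build tree by BST insertion.
Postorder traversal: [19, 21, 30, 23, 20, 37, 32]


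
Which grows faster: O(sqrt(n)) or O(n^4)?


sublinear grows slower than quartic
O(sqrt(n)) is asymptotically smaller; O(n^4) grows faster


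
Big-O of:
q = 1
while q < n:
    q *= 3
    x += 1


Per nesting level: O(log n) = O(log n)
Complexity: O(log n)


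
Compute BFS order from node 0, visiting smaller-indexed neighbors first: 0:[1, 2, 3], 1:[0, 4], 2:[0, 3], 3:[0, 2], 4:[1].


BFS queue: start with [0]
Visit order: [0, 1, 2, 3, 4]


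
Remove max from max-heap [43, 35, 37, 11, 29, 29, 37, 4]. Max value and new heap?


Max = 43
Replace root with last, heapify down
Resulting heap: [37, 35, 37, 11, 29, 29, 4]


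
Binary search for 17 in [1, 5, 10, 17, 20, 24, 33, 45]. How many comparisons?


Search for 17:
[0,7] mid=3 arr[3]=17
Total: 1 comparisons


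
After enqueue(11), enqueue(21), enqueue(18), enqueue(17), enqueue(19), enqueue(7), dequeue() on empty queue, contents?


enqueue(11) -> [11]
enqueue(21) -> [11, 21]
enqueue(18) -> [11, 21, 18]
enqueue(17) -> [11, 21, 18, 17]
enqueue(19) -> [11, 21, 18, 17, 19]
enqueue(7) -> [11, 21, 18, 17, 19, 7]
dequeue() returns 11 -> [21, 18, 17, 19, 7]
Final queue (front to back): [21, 18, 17, 19, 7]


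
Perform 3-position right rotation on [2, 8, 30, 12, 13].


Right rotate by 3: [30, 12, 13, 2, 8]


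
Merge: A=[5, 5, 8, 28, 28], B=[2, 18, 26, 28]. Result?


Compare heads, take smaller each step.
Merged: [2, 5, 5, 8, 18, 26, 28, 28, 28]


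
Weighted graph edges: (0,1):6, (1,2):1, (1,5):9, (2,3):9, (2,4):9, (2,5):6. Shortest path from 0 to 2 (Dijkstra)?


Dijkstra from 0:
Distances: {0: 0, 1: 6, 2: 7, 3: 16, 4: 16, 5: 13}
Shortest distance to 2 = 7, path = [0, 1, 2]


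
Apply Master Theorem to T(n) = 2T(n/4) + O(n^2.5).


a=2, b=4, c=2.5. log_4(2)=0.5 < c=2.5. Case 3: O(n^c) = O(n^2.500)
Complexity: O(n^2.500)


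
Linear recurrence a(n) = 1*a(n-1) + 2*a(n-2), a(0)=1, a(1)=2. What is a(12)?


Build bottom-up:
...a(10)=1024, a(11)=2048, a(12)=1*2048+2*1024=4096


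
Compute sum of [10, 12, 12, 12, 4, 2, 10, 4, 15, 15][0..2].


Prefix sums: [0, 10, 22, 34, 46, 50, 52, 62, 66, 81, 96]
Sum[0..2] = prefix[3] - prefix[0] = 34 - 0 = 34


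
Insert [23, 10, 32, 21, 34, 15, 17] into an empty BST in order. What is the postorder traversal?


Root = 23; build tree by BST insertion.
Postorder traversal: [17, 15, 21, 10, 34, 32, 23]


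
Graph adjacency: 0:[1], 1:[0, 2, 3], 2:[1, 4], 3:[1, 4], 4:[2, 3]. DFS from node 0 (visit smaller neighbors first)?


DFS stack-based: start with [0]
Visit order: [0, 1, 2, 4, 3]


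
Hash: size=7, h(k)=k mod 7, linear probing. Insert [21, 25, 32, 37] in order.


Insertions: 21->slot 0; 25->slot 4; 32->slot 5; 37->slot 2
Table: [21, None, 37, None, 25, 32, None]


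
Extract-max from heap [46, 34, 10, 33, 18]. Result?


Max = 46
Replace root with last, heapify down
Resulting heap: [34, 33, 10, 18]


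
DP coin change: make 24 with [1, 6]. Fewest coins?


dp[0]=0; dp[i]=1+min(dp[i-c] for c in coins)
...dp[19]=4, dp[20]=5, dp[21]=6, dp[22]=7, dp[23]=8, dp[24]=4
Minimum coins for 24 = 4


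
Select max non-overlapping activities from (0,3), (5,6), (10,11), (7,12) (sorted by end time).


Greedy: pick earliest-ending, then skip overlaps.
Selected (3 activities): [(0, 3), (5, 6), (10, 11)]


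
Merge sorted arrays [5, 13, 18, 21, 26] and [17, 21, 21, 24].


Compare heads, take smaller each step.
Merged: [5, 13, 17, 18, 21, 21, 21, 24, 26]


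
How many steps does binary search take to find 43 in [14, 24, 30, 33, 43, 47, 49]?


Search for 43:
[0,6] mid=3 arr[3]=33
[4,6] mid=5 arr[5]=47
[4,4] mid=4 arr[4]=43
Total: 3 comparisons


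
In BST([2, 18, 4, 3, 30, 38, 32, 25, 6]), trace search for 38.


BST root = 2
Search for 38: compare at each node
Path: [2, 18, 30, 38]


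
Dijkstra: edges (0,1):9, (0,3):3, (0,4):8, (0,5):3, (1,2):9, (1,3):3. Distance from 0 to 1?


Dijkstra from 0:
Distances: {0: 0, 1: 6, 2: 15, 3: 3, 4: 8, 5: 3}
Shortest distance to 1 = 6, path = [0, 3, 1]


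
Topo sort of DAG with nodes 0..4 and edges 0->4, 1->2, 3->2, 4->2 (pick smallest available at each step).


Kahn's algorithm, process smallest node first
Order: [0, 1, 3, 4, 2]


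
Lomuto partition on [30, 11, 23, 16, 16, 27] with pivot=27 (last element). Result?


Elements <= 27 go left of pivot.
Result: [11, 23, 16, 16, 27, 30], pivot at index 4


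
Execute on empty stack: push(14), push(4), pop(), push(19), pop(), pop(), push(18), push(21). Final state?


push(14) -> [14]
push(4) -> [14, 4]
pop() returns 4 -> [14]
push(19) -> [14, 19]
pop() returns 19 -> [14]
pop() returns 14 -> []
push(18) -> [18]
push(21) -> [18, 21]
Final stack (bottom to top): [18, 21]


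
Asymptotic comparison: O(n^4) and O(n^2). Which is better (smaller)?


quadratic grows slower than quartic
O(n^2) is asymptotically smaller; O(n^4) grows faster


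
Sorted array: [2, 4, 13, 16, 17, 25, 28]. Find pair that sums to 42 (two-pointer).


Two pointers: lo=0, hi=6
Found pair: (17, 25) summing to 42


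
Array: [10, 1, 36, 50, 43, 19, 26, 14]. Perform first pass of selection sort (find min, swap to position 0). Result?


After one pass: [1, 10, 36, 50, 43, 19, 26, 14]


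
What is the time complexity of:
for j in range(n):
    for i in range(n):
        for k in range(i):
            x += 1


Per nesting level: O(n) * O(n) * O(n) [triangular over i] = O(n^3)
Complexity: O(n^3)


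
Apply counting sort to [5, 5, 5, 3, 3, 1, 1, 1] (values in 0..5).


Count array: [0, 3, 0, 2, 0, 3]
Reconstruct: [1, 1, 1, 3, 3, 5, 5, 5]


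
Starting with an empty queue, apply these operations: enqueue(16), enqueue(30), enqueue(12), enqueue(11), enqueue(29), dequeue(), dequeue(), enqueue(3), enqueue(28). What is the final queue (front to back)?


enqueue(16) -> [16]
enqueue(30) -> [16, 30]
enqueue(12) -> [16, 30, 12]
enqueue(11) -> [16, 30, 12, 11]
enqueue(29) -> [16, 30, 12, 11, 29]
dequeue() returns 16 -> [30, 12, 11, 29]
dequeue() returns 30 -> [12, 11, 29]
enqueue(3) -> [12, 11, 29, 3]
enqueue(28) -> [12, 11, 29, 3, 28]
Final queue (front to back): [12, 11, 29, 3, 28]


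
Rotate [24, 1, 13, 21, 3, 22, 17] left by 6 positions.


Left rotate by 6: [17, 24, 1, 13, 21, 3, 22]


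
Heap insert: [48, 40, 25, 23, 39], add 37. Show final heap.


Append 37: [48, 40, 25, 23, 39, 37]
Bubble up: swap idx 5(37) with idx 2(25)
Result: [48, 40, 37, 23, 39, 25]


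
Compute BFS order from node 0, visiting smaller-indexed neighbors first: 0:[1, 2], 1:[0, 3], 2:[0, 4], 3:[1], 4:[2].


BFS queue: start with [0]
Visit order: [0, 1, 2, 3, 4]


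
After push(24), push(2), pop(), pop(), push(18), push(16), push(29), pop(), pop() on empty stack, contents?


push(24) -> [24]
push(2) -> [24, 2]
pop() returns 2 -> [24]
pop() returns 24 -> []
push(18) -> [18]
push(16) -> [18, 16]
push(29) -> [18, 16, 29]
pop() returns 29 -> [18, 16]
pop() returns 16 -> [18]
Final stack (bottom to top): [18]


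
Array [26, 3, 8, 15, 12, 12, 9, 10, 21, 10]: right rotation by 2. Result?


Right rotate by 2: [21, 10, 26, 3, 8, 15, 12, 12, 9, 10]


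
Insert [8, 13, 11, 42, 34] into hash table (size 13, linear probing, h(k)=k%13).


Insertions: 8->slot 8; 13->slot 0; 11->slot 11; 42->slot 3; 34->slot 9
Table: [13, None, None, 42, None, None, None, None, 8, 34, None, 11, None]


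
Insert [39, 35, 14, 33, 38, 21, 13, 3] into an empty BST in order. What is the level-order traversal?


Root = 39; build tree by BST insertion.
Level-Order traversal: [39, 35, 14, 38, 13, 33, 3, 21]
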